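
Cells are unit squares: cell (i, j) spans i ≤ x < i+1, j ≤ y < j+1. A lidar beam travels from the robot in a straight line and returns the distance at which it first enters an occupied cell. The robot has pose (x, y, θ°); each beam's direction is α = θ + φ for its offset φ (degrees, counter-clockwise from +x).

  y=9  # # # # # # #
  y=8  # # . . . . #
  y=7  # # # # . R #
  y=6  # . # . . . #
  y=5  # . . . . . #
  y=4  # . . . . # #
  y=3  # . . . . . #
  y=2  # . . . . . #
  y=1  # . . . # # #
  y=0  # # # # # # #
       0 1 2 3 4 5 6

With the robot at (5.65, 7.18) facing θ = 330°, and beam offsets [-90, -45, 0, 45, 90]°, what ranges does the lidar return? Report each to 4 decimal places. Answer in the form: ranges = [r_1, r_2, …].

ranges = [7.1360, 1.3523, 0.4041, 0.3623, 0.7000]

beam 1: φ=-90°, α=240°
  cosα=-0.5000 sinα=-0.8660 | (5,7) | tMaxX 1.3000 tMaxY 0.2078 | tΔX 2.0000 tΔY 1.1547
    t=0.2078 [y] (5,6)
    t=1.3000 [x] (4,6)
    t=1.3625 [y] (4,5)
    t=2.5172 [y] (4,4)
    t=3.3000 [x] (3,4)
    t=3.6719 [y] (3,3)
    t=4.8266 [y] (3,2)
    t=5.3000 [x] (2,2)
    t=5.9813 [y] (2,1)
    t=7.1360 [y] (2,0) — stop
  → r_1 = 7.1360
beam 2: φ=-45°, α=285°
  cosα=0.2588 sinα=-0.9659 | (5,7) | tMaxX 1.3523 tMaxY 0.1863 | tΔX 3.8637 tΔY 1.0353
    t=0.1863 [y] (5,6)
    t=1.2216 [y] (5,5)
    t=1.3523 [x] (6,5) — stop
  → r_2 = 1.3523
beam 3: φ=0°, α=330°
  cosα=0.8660 sinα=-0.5000 | (5,7) | tMaxX 0.4041 tMaxY 0.3600 | tΔX 1.1547 tΔY 2.0000
    t=0.3600 [y] (5,6)
    t=0.4041 [x] (6,6) — stop
  → r_3 = 0.4041
beam 4: φ=45°, α=15°
  cosα=0.9659 sinα=0.2588 | (5,7) | tMaxX 0.3623 tMaxY 3.1682 | tΔX 1.0353 tΔY 3.8637
    t=0.3623 [x] (6,7) — stop
  → r_4 = 0.3623
beam 5: φ=90°, α=60°
  cosα=0.5000 sinα=0.8660 | (5,7) | tMaxX 0.7000 tMaxY 0.9469 | tΔX 2.0000 tΔY 1.1547
    t=0.7000 [x] (6,7) — stop
  → r_5 = 0.7000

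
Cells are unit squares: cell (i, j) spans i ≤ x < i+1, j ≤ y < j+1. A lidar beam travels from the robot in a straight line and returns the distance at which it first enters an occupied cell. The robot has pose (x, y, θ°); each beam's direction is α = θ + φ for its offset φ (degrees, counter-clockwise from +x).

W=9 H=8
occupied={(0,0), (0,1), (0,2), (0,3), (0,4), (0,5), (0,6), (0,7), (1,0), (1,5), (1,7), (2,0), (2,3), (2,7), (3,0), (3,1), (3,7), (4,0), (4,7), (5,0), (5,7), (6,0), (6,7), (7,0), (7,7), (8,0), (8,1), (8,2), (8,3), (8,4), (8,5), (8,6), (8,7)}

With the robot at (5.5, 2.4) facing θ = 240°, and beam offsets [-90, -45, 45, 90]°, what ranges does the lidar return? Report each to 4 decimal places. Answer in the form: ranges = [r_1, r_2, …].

beam 1: φ=-90°, α=150°
  cosα=-0.8660 sinα=0.5000 | (5,2) | tMaxX 0.5774 tMaxY 1.2000 | tΔX 1.1547 tΔY 2.0000
    t=0.5774 [x] (4,2)
    t=1.2000 [y] (4,3)
    t=1.7321 [x] (3,3)
    t=2.8868 [x] (2,3) — stop
  → r_1 = 2.8868
beam 2: φ=-45°, α=195°
  cosα=-0.9659 sinα=-0.2588 | (5,2) | tMaxX 0.5176 tMaxY 1.5455 | tΔX 1.0353 tΔY 3.8637
    t=0.5176 [x] (4,2)
    t=1.5455 [y] (4,1)
    t=1.5529 [x] (3,1) — stop
  → r_2 = 1.5529
beam 3: φ=45°, α=285°
  cosα=0.2588 sinα=-0.9659 | (5,2) | tMaxX 1.9319 tMaxY 0.4141 | tΔX 3.8637 tΔY 1.0353
    t=0.4141 [y] (5,1)
    t=1.4494 [y] (5,0) — stop
  → r_3 = 1.4494
beam 4: φ=90°, α=330°
  cosα=0.8660 sinα=-0.5000 | (5,2) | tMaxX 0.5774 tMaxY 0.8000 | tΔX 1.1547 tΔY 2.0000
    t=0.5774 [x] (6,2)
    t=0.8000 [y] (6,1)
    t=1.7321 [x] (7,1)
    t=2.8000 [y] (7,0) — stop
  → r_4 = 2.8000

ranges = [2.8868, 1.5529, 1.4494, 2.8000]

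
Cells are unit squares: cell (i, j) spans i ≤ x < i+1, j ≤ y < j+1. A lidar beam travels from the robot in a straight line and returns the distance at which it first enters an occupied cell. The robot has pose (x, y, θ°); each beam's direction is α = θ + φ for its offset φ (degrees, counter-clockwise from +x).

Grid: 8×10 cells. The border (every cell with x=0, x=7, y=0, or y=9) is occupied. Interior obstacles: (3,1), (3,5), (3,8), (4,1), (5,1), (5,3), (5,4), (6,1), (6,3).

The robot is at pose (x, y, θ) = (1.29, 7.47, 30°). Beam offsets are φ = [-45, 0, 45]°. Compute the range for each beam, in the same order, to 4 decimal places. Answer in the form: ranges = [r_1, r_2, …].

ranges = [5.9114, 1.9745, 1.5840]

beam 1: φ=-45°, α=345°
  cosα=0.9659 sinα=-0.2588 | (1,7) | tMaxX 0.7350 tMaxY 1.8159 | tΔX 1.0353 tΔY 3.8637
    t=0.7350 [x] (2,7)
    t=1.7703 [x] (3,7)
    t=1.8159 [y] (3,6)
    t=2.8056 [x] (4,6)
    t=3.8409 [x] (5,6)
    t=4.8762 [x] (6,6)
    t=5.6796 [y] (6,5)
    t=5.9114 [x] (7,5) — stop
  → r_1 = 5.9114
beam 2: φ=0°, α=30°
  cosα=0.8660 sinα=0.5000 | (1,7) | tMaxX 0.8198 tMaxY 1.0600 | tΔX 1.1547 tΔY 2.0000
    t=0.8198 [x] (2,7)
    t=1.0600 [y] (2,8)
    t=1.9745 [x] (3,8) — stop
  → r_2 = 1.9745
beam 3: φ=45°, α=75°
  cosα=0.2588 sinα=0.9659 | (1,7) | tMaxX 2.7432 tMaxY 0.5487 | tΔX 3.8637 tΔY 1.0353
    t=0.5487 [y] (1,8)
    t=1.5840 [y] (1,9) — stop
  → r_3 = 1.5840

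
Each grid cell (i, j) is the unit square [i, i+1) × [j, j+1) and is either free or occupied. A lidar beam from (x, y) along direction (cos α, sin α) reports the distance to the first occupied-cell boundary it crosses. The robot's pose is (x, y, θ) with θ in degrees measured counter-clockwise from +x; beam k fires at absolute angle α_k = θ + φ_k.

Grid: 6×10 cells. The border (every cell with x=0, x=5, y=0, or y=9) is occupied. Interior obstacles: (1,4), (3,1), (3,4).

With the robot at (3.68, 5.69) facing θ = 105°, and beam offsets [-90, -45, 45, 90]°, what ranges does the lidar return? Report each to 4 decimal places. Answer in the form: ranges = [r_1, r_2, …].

beam 1: φ=-90°, α=15°
  dir = (cos 15°, sin 15°) = (0.9659, 0.2588); from cell (3,5)
  next x-line at t=0.3313, next y-line at t=1.1977; Δt_x=1.0353, Δt_y=3.8637
    x: enter (4,5) at t=0.3313
    y: enter (4,6) at t=1.1977
    x: enter (5,6) at t=1.3666 ← occupied
  → r_1 = 1.3666
beam 2: φ=-45°, α=60°
  dir = (cos 60°, sin 60°) = (0.5000, 0.8660); from cell (3,5)
  next x-line at t=0.6400, next y-line at t=0.3580; Δt_x=2.0000, Δt_y=1.1547
    y: enter (3,6) at t=0.3580
    x: enter (4,6) at t=0.6400
    y: enter (4,7) at t=1.5127
    x: enter (5,7) at t=2.6400 ← occupied
  → r_2 = 2.6400
beam 3: φ=45°, α=150°
  dir = (cos 150°, sin 150°) = (-0.8660, 0.5000); from cell (3,5)
  next x-line at t=0.7852, next y-line at t=0.6200; Δt_x=1.1547, Δt_y=2.0000
    y: enter (3,6) at t=0.6200
    x: enter (2,6) at t=0.7852
    x: enter (1,6) at t=1.9399
    y: enter (1,7) at t=2.6200
    x: enter (0,7) at t=3.0946 ← occupied
  → r_3 = 3.0946
beam 4: φ=90°, α=195°
  dir = (cos 195°, sin 195°) = (-0.9659, -0.2588); from cell (3,5)
  next x-line at t=0.7040, next y-line at t=2.6660; Δt_x=1.0353, Δt_y=3.8637
    x: enter (2,5) at t=0.7040
    x: enter (1,5) at t=1.7393
    y: enter (1,4) at t=2.6660 ← occupied
  → r_4 = 2.6660

ranges = [1.3666, 2.6400, 3.0946, 2.6660]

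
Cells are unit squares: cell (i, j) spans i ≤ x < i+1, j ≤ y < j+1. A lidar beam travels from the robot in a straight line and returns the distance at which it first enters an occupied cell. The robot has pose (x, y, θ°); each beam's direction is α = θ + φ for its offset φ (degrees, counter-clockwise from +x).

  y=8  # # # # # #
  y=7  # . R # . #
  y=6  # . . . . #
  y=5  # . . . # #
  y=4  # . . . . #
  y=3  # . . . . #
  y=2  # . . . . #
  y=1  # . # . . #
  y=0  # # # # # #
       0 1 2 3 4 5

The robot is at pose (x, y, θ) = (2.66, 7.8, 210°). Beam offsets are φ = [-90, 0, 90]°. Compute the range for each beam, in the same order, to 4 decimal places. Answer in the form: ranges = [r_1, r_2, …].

beam 1: φ=-90°, α=120°
  dir = (cos 120°, sin 120°) = (-0.5000, 0.8660); from cell (2,7)
  next x-line at t=1.3200, next y-line at t=0.2309; Δt_x=2.0000, Δt_y=1.1547
    y: enter (2,8) at t=0.2309 ← occupied
  → r_1 = 0.2309
beam 2: φ=0°, α=210°
  dir = (cos 210°, sin 210°) = (-0.8660, -0.5000); from cell (2,7)
  next x-line at t=0.7621, next y-line at t=1.6000; Δt_x=1.1547, Δt_y=2.0000
    x: enter (1,7) at t=0.7621
    y: enter (1,6) at t=1.6000
    x: enter (0,6) at t=1.9168 ← occupied
  → r_2 = 1.9168
beam 3: φ=90°, α=300°
  dir = (cos 300°, sin 300°) = (0.5000, -0.8660); from cell (2,7)
  next x-line at t=0.6800, next y-line at t=0.9238; Δt_x=2.0000, Δt_y=1.1547
    x: enter (3,7) at t=0.6800 ← occupied
  → r_3 = 0.6800

ranges = [0.2309, 1.9168, 0.6800]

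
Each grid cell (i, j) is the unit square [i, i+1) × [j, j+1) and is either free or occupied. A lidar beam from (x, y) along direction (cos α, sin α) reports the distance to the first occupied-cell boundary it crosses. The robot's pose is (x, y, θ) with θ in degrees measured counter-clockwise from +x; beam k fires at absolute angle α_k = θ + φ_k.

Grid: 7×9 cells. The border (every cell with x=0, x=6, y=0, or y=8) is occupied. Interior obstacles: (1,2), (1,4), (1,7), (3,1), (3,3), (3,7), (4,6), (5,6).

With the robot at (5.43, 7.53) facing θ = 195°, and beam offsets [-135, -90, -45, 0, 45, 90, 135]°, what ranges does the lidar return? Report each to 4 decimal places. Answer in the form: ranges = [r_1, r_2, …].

beam 1: φ=-135°, α=60°
  direction (0.5000, 0.8660); cell (5,7); t to first gridline: x 1.1400, y 0.5427 (then +2.0000 / +1.1547)
    (5,8) via y @ 0.5427  # hit
  → r_1 = 0.5427
beam 2: φ=-90°, α=105°
  direction (-0.2588, 0.9659); cell (5,7); t to first gridline: x 1.6614, y 0.4866 (then +3.8637 / +1.0353)
    (5,8) via y @ 0.4866  # hit
  → r_2 = 0.4866
beam 3: φ=-45°, α=150°
  direction (-0.8660, 0.5000); cell (5,7); t to first gridline: x 0.4965, y 0.9400 (then +1.1547 / +2.0000)
    (4,7) via x @ 0.4965
    (4,8) via y @ 0.9400  # hit
  → r_3 = 0.9400
beam 4: φ=0°, α=195°
  direction (-0.9659, -0.2588); cell (5,7); t to first gridline: x 0.4452, y 2.0478 (then +1.0353 / +3.8637)
    (4,7) via x @ 0.4452
    (3,7) via x @ 1.4804  # hit
  → r_4 = 1.4804
beam 5: φ=45°, α=240°
  direction (-0.5000, -0.8660); cell (5,7); t to first gridline: x 0.8600, y 0.6120 (then +2.0000 / +1.1547)
    (5,6) via y @ 0.6120  # hit
  → r_5 = 0.6120
beam 6: φ=90°, α=285°
  direction (0.2588, -0.9659); cell (5,7); t to first gridline: x 2.2023, y 0.5487 (then +3.8637 / +1.0353)
    (5,6) via y @ 0.5487  # hit
  → r_6 = 0.5487
beam 7: φ=135°, α=330°
  direction (0.8660, -0.5000); cell (5,7); t to first gridline: x 0.6582, y 1.0600 (then +1.1547 / +2.0000)
    (6,7) via x @ 0.6582  # hit
  → r_7 = 0.6582

ranges = [0.5427, 0.4866, 0.9400, 1.4804, 0.6120, 0.5487, 0.6582]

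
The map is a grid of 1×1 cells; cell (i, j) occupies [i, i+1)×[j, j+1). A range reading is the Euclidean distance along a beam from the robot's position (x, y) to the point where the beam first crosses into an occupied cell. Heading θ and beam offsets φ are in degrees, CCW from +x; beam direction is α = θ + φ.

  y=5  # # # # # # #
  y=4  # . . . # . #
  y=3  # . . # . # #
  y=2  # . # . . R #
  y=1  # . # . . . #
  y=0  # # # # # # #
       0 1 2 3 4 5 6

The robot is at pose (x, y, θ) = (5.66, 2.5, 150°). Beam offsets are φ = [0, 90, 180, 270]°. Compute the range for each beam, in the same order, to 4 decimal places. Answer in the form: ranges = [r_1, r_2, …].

beam 1: φ=0°, α=150°
  dir = (cos 150°, sin 150°) = (-0.8660, 0.5000); from cell (5,2)
  next x-line at t=0.7621, next y-line at t=1.0000; Δt_x=1.1547, Δt_y=2.0000
    x: enter (4,2) at t=0.7621
    y: enter (4,3) at t=1.0000
    x: enter (3,3) at t=1.9168 ← occupied
  → r_1 = 1.9168
beam 2: φ=90°, α=240°
  dir = (cos 240°, sin 240°) = (-0.5000, -0.8660); from cell (5,2)
  next x-line at t=1.3200, next y-line at t=0.5774; Δt_x=2.0000, Δt_y=1.1547
    y: enter (5,1) at t=0.5774
    x: enter (4,1) at t=1.3200
    y: enter (4,0) at t=1.7321 ← occupied
  → r_2 = 1.7321
beam 3: φ=180°, α=330°
  dir = (cos 330°, sin 330°) = (0.8660, -0.5000); from cell (5,2)
  next x-line at t=0.3926, next y-line at t=1.0000; Δt_x=1.1547, Δt_y=2.0000
    x: enter (6,2) at t=0.3926 ← occupied
  → r_3 = 0.3926
beam 4: φ=270°, α=60°
  dir = (cos 60°, sin 60°) = (0.5000, 0.8660); from cell (5,2)
  next x-line at t=0.6800, next y-line at t=0.5774; Δt_x=2.0000, Δt_y=1.1547
    y: enter (5,3) at t=0.5774 ← occupied
  → r_4 = 0.5774

ranges = [1.9168, 1.7321, 0.3926, 0.5774]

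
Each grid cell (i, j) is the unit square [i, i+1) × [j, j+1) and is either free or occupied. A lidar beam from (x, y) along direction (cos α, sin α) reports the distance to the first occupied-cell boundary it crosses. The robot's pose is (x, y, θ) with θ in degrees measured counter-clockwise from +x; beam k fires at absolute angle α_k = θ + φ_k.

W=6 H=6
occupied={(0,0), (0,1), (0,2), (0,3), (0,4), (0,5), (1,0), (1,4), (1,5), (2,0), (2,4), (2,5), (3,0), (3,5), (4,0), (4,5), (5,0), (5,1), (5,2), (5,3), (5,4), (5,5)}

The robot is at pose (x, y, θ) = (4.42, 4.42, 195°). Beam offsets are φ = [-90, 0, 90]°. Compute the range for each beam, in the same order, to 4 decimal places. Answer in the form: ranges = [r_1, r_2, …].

beam 1: φ=-90°, α=105°
  dir = (cos 105°, sin 105°) = (-0.2588, 0.9659); from cell (4,4)
  next x-line at t=1.6228, next y-line at t=0.6005; Δt_x=3.8637, Δt_y=1.0353
    y: enter (4,5) at t=0.6005 ← occupied
  → r_1 = 0.6005
beam 2: φ=0°, α=195°
  dir = (cos 195°, sin 195°) = (-0.9659, -0.2588); from cell (4,4)
  next x-line at t=0.4348, next y-line at t=1.6228; Δt_x=1.0353, Δt_y=3.8637
    x: enter (3,4) at t=0.4348
    x: enter (2,4) at t=1.4701 ← occupied
  → r_2 = 1.4701
beam 3: φ=90°, α=285°
  dir = (cos 285°, sin 285°) = (0.2588, -0.9659); from cell (4,4)
  next x-line at t=2.2409, next y-line at t=0.4348; Δt_x=3.8637, Δt_y=1.0353
    y: enter (4,3) at t=0.4348
    y: enter (4,2) at t=1.4701
    x: enter (5,2) at t=2.2409 ← occupied
  → r_3 = 2.2409

ranges = [0.6005, 1.4701, 2.2409]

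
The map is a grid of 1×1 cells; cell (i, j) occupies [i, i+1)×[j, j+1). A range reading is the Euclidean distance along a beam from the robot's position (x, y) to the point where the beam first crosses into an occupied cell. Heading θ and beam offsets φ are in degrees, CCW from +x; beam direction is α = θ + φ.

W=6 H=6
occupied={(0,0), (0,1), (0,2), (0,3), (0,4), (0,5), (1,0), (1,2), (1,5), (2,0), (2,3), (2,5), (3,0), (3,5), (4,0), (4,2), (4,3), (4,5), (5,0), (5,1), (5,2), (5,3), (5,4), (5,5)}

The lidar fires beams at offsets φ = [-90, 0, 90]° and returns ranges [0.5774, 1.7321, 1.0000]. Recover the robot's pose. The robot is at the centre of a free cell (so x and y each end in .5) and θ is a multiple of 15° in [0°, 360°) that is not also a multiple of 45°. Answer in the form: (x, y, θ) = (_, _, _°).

(x, y, θ) = (2.5, 1.5, 30°)

Candidates: 12 free-cell centres × 16 headings = 192 poses. Raycast each; keep the one whose scan matches to 4 dp.
  (1.5, 4.5, 285°): beam 1 = 0.5176 ≠ 0.5774 ✗
  (3.5, 1.5, 300°): beam 1 = 1.0000 ≠ 0.5774 ✗
  (1.5, 4.5, 75°): beam 1 = 2.5882 ≠ 0.5774 ✗
  …
  (2.5, 1.5, 30°): r_1=0.5774, r_2=1.7321, r_3=1.0000 — all match ✓
Only this pose fits every beam.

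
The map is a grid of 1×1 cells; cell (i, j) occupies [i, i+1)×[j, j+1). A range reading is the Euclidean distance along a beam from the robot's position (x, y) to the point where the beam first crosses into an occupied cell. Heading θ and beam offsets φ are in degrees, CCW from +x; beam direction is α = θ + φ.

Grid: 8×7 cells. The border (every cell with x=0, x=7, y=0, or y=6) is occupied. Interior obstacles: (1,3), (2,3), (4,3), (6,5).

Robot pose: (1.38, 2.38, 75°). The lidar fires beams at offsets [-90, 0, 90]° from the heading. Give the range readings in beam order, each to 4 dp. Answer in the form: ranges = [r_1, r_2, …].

ranges = [5.3319, 0.6419, 0.3934]

beam 1: φ=-90°, α=345°
  d=(0.9659,-0.2588)  start (1,2)  tX=0.6419 tY=1.4682  stride 1/|dx|=1.0353 1/|dy|=3.8637
    cross x-line → (2,2), t=0.6419
    cross y-line → (2,1), t=1.4682
    cross x-line → (3,1), t=1.6771
    cross x-line → (4,1), t=2.7124
    cross x-line → (5,1), t=3.7477
    cross x-line → (6,1), t=4.7830
    cross y-line → (6,0), t=5.3319 (wall)
  → r_1 = 5.3319
beam 2: φ=0°, α=75°
  d=(0.2588,0.9659)  start (1,2)  tX=2.3955 tY=0.6419  stride 1/|dx|=3.8637 1/|dy|=1.0353
    cross y-line → (1,3), t=0.6419 (wall)
  → r_2 = 0.6419
beam 3: φ=90°, α=165°
  d=(-0.9659,0.2588)  start (1,2)  tX=0.3934 tY=2.3955  stride 1/|dx|=1.0353 1/|dy|=3.8637
    cross x-line → (0,2), t=0.3934 (wall)
  → r_3 = 0.3934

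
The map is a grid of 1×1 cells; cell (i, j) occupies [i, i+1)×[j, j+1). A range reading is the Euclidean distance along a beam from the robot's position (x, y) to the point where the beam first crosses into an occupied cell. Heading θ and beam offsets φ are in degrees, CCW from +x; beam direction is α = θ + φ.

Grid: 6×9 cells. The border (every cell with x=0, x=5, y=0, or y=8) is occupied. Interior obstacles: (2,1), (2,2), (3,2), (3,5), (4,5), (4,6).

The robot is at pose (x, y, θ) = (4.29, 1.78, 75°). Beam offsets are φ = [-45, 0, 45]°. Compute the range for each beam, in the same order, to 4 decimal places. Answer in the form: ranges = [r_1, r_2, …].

ranges = [0.8198, 2.7432, 0.5800]

beam 1: φ=-45°, α=30°
  direction (0.8660, 0.5000); cell (4,1); t to first gridline: x 0.8198, y 0.4400 (then +1.1547 / +2.0000)
    (4,2) via y @ 0.4400
    (5,2) via x @ 0.8198  # hit
  → r_1 = 0.8198
beam 2: φ=0°, α=75°
  direction (0.2588, 0.9659); cell (4,1); t to first gridline: x 2.7432, y 0.2278 (then +3.8637 / +1.0353)
    (4,2) via y @ 0.2278
    (4,3) via y @ 1.2630
    (4,4) via y @ 2.2983
    (5,4) via x @ 2.7432  # hit
  → r_2 = 2.7432
beam 3: φ=45°, α=120°
  direction (-0.5000, 0.8660); cell (4,1); t to first gridline: x 0.5800, y 0.2540 (then +2.0000 / +1.1547)
    (4,2) via y @ 0.2540
    (3,2) via x @ 0.5800  # hit
  → r_3 = 0.5800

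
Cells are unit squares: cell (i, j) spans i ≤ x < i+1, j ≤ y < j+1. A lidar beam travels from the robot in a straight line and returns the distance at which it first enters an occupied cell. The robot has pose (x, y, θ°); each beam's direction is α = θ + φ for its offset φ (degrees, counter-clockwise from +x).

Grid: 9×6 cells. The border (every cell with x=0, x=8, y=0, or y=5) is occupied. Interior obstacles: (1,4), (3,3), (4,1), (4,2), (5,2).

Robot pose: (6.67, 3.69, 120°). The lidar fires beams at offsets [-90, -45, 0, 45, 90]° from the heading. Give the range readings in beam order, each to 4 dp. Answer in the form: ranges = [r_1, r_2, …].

ranges = [1.5358, 1.3562, 1.5127, 4.8347, 1.3800]

beam 1: φ=-90°, α=30°
  cosα=0.8660 sinα=0.5000 | (6,3) | tMaxX 0.3811 tMaxY 0.6200 | tΔX 1.1547 tΔY 2.0000
    t=0.3811 [x] (7,3)
    t=0.6200 [y] (7,4)
    t=1.5358 [x] (8,4) — stop
  → r_1 = 1.5358
beam 2: φ=-45°, α=75°
  cosα=0.2588 sinα=0.9659 | (6,3) | tMaxX 1.2750 tMaxY 0.3209 | tΔX 3.8637 tΔY 1.0353
    t=0.3209 [y] (6,4)
    t=1.2750 [x] (7,4)
    t=1.3562 [y] (7,5) — stop
  → r_2 = 1.3562
beam 3: φ=0°, α=120°
  cosα=-0.5000 sinα=0.8660 | (6,3) | tMaxX 1.3400 tMaxY 0.3580 | tΔX 2.0000 tΔY 1.1547
    t=0.3580 [y] (6,4)
    t=1.3400 [x] (5,4)
    t=1.5127 [y] (5,5) — stop
  → r_3 = 1.5127
beam 4: φ=45°, α=165°
  cosα=-0.9659 sinα=0.2588 | (6,3) | tMaxX 0.6936 tMaxY 1.1977 | tΔX 1.0353 tΔY 3.8637
    t=0.6936 [x] (5,3)
    t=1.1977 [y] (5,4)
    t=1.7289 [x] (4,4)
    t=2.7642 [x] (3,4)
    t=3.7995 [x] (2,4)
    t=4.8347 [x] (1,4) — stop
  → r_4 = 4.8347
beam 5: φ=90°, α=210°
  cosα=-0.8660 sinα=-0.5000 | (6,3) | tMaxX 0.7736 tMaxY 1.3800 | tΔX 1.1547 tΔY 2.0000
    t=0.7736 [x] (5,3)
    t=1.3800 [y] (5,2) — stop
  → r_5 = 1.3800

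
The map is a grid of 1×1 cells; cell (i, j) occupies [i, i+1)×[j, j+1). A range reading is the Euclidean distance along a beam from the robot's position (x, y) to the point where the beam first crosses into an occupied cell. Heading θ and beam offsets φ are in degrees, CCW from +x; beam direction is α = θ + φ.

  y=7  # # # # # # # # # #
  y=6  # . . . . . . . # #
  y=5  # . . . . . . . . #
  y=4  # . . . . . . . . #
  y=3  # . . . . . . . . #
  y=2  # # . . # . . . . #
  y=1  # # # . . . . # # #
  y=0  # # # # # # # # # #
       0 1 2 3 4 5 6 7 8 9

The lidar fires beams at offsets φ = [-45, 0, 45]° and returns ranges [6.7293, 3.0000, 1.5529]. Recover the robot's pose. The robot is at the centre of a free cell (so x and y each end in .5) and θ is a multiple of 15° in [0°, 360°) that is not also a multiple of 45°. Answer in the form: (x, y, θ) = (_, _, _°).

Enumerate (i+0.5, j+0.5, θ) over the 41 free cells and 16 admissible headings. For each, cast all 3 beams and compare to the given ranges.
  (1.5, 3.5, 165°): beam 1 = 1.0000 ≠ 6.7293 ✗
  (4.5, 5.5, 30°): beam 1 = 4.6587 ≠ 6.7293 ✗
  (6.5, 5.5, 195°): beam 1 = 3.0000 ≠ 6.7293 ✗
  (7.5, 5.5, 285°): beam 1 = 5.1962 ≠ 6.7293 ✗
  …
  (2.5, 5.5, 30°): r_1=6.7293, r_2=3.0000, r_3=1.5529 — all match ✓
No second candidate reproduces the full scan.

(x, y, θ) = (2.5, 5.5, 30°)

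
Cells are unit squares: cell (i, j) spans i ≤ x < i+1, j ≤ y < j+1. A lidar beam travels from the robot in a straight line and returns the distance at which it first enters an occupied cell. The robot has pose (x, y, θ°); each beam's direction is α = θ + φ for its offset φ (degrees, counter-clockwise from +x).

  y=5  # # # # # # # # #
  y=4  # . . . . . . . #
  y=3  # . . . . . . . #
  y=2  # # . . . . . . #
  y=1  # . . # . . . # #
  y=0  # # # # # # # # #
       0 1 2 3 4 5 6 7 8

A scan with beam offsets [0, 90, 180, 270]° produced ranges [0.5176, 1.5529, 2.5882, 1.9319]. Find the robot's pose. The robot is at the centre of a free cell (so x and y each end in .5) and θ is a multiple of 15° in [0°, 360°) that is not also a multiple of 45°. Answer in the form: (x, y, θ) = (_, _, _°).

The pose lattice has 25·16 = 400 candidates. Test each by forward raycasting.
  (6.5, 4.5, 195°): beam 1 = 5.6940 ≠ 0.5176 ✗
  (5.5, 2.5, 330°): beam 1 = 1.7321 ≠ 0.5176 ✗
  (4.5, 4.5, 210°): beam 1 = 3.0000 ≠ 0.5176 ✗
  (3.5, 2.5, 330°): beam 1 = 3.0000 ≠ 0.5176 ✗
  …
  (2.5, 4.5, 105°): r_1=0.5176, r_2=1.5529, r_3=2.5882, r_4=1.9319 — all match ✓
Unique over the lattice → pose = (2.5, 4.5, 105°).

(x, y, θ) = (2.5, 4.5, 105°)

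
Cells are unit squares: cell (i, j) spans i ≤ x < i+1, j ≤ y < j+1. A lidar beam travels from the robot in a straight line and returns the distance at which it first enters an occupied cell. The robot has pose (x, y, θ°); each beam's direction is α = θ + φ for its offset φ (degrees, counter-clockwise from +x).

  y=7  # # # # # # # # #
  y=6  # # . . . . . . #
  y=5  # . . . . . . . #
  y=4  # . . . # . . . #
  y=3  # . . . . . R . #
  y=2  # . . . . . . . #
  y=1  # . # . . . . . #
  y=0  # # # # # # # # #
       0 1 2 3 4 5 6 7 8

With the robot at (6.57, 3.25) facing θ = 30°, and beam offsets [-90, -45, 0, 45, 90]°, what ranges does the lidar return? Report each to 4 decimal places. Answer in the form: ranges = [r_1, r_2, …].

beam 1: φ=-90°, α=300°
  dir = (cos 300°, sin 300°) = (0.5000, -0.8660); from cell (6,3)
  next x-line at t=0.8600, next y-line at t=0.2887; Δt_x=2.0000, Δt_y=1.1547
    y: enter (6,2) at t=0.2887
    x: enter (7,2) at t=0.8600
    y: enter (7,1) at t=1.4434
    y: enter (7,0) at t=2.5981 ← occupied
  → r_1 = 2.5981
beam 2: φ=-45°, α=345°
  dir = (cos 345°, sin 345°) = (0.9659, -0.2588); from cell (6,3)
  next x-line at t=0.4452, next y-line at t=0.9659; Δt_x=1.0353, Δt_y=3.8637
    x: enter (7,3) at t=0.4452
    y: enter (7,2) at t=0.9659
    x: enter (8,2) at t=1.4804 ← occupied
  → r_2 = 1.4804
beam 3: φ=0°, α=30°
  dir = (cos 30°, sin 30°) = (0.8660, 0.5000); from cell (6,3)
  next x-line at t=0.4965, next y-line at t=1.5000; Δt_x=1.1547, Δt_y=2.0000
    x: enter (7,3) at t=0.4965
    y: enter (7,4) at t=1.5000
    x: enter (8,4) at t=1.6512 ← occupied
  → r_3 = 1.6512
beam 4: φ=45°, α=75°
  dir = (cos 75°, sin 75°) = (0.2588, 0.9659); from cell (6,3)
  next x-line at t=1.6614, next y-line at t=0.7765; Δt_x=3.8637, Δt_y=1.0353
    y: enter (6,4) at t=0.7765
    x: enter (7,4) at t=1.6614
    y: enter (7,5) at t=1.8117
    y: enter (7,6) at t=2.8470
    y: enter (7,7) at t=3.8823 ← occupied
  → r_4 = 3.8823
beam 5: φ=90°, α=120°
  dir = (cos 120°, sin 120°) = (-0.5000, 0.8660); from cell (6,3)
  next x-line at t=1.1400, next y-line at t=0.8660; Δt_x=2.0000, Δt_y=1.1547
    y: enter (6,4) at t=0.8660
    x: enter (5,4) at t=1.1400
    y: enter (5,5) at t=2.0207
    x: enter (4,5) at t=3.1400
    y: enter (4,6) at t=3.1754
    y: enter (4,7) at t=4.3301 ← occupied
  → r_5 = 4.3301

ranges = [2.5981, 1.4804, 1.6512, 3.8823, 4.3301]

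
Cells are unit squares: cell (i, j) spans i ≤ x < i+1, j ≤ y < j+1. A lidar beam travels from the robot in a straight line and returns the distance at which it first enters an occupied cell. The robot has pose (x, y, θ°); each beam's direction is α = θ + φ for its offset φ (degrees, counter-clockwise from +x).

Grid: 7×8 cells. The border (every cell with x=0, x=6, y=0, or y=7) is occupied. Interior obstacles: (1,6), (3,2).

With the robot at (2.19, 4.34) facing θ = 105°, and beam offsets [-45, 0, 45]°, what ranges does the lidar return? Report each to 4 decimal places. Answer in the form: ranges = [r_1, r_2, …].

ranges = [3.0715, 1.7186, 1.3741]

beam 1: φ=-45°, α=60°
  d=(0.5000,0.8660)  start (2,4)  tX=1.6200 tY=0.7621  stride 1/|dx|=2.0000 1/|dy|=1.1547
    cross y-line → (2,5), t=0.7621
    cross x-line → (3,5), t=1.6200
    cross y-line → (3,6), t=1.9168
    cross y-line → (3,7), t=3.0715 (wall)
  → r_1 = 3.0715
beam 2: φ=0°, α=105°
  d=(-0.2588,0.9659)  start (2,4)  tX=0.7341 tY=0.6833  stride 1/|dx|=3.8637 1/|dy|=1.0353
    cross y-line → (2,5), t=0.6833
    cross x-line → (1,5), t=0.7341
    cross y-line → (1,6), t=1.7186 (wall)
  → r_2 = 1.7186
beam 3: φ=45°, α=150°
  d=(-0.8660,0.5000)  start (2,4)  tX=0.2194 tY=1.3200  stride 1/|dx|=1.1547 1/|dy|=2.0000
    cross x-line → (1,4), t=0.2194
    cross y-line → (1,5), t=1.3200
    cross x-line → (0,5), t=1.3741 (wall)
  → r_3 = 1.3741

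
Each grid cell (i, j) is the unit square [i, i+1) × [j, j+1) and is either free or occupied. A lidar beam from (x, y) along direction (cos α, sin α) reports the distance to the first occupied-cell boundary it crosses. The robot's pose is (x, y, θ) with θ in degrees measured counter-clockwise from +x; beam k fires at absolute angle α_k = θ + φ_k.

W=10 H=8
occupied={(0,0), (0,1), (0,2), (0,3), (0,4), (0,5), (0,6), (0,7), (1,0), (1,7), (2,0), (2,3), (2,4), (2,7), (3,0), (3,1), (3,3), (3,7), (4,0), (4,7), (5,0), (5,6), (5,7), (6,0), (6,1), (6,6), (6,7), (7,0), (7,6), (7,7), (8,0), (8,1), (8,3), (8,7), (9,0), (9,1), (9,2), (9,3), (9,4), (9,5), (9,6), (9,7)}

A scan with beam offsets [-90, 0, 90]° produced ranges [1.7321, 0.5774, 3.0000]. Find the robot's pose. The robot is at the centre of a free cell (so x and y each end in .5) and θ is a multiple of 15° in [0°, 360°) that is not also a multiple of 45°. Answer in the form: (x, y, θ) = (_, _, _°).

(x, y, θ) = (7.5, 3.5, 330°)

The pose lattice has 38·16 = 608 candidates. Test each by forward raycasting.
  (2.5, 2.5, 105°): beam 1 = 5.6940 ≠ 1.7321 ✗
  (2.5, 2.5, 75°): beam 1 = 3.6235 ≠ 1.7321 ✗
  (5.5, 3.5, 330°): beam 1 = 2.8868 ≠ 1.7321 ✗
  …
  (7.5, 3.5, 330°): r_1=1.7321, r_2=0.5774, r_3=3.0000 — all match ✓
No second candidate reproduces the full scan.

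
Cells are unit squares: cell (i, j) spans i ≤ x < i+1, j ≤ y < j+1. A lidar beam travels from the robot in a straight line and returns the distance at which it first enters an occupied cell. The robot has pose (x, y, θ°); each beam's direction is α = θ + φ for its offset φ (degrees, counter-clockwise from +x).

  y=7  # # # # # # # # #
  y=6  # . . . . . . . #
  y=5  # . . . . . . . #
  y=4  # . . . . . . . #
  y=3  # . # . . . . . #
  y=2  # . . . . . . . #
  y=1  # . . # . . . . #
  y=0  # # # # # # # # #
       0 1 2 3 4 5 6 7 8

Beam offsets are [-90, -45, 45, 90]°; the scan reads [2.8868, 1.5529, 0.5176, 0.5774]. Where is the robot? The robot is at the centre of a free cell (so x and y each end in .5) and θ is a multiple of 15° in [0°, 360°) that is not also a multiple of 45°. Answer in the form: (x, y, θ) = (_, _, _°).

The pose lattice has 40·16 = 640 candidates. Test each by forward raycasting.
  (5.5, 1.5, 15°): beam 1 = 0.5176 ≠ 2.8868 ✗
  (7.5, 3.5, 255°): beam 1 = 6.7293 ≠ 2.8868 ✗
  (6.5, 3.5, 345°): beam 1 = 2.5882 ≠ 2.8868 ✗
  …
  (2.5, 4.5, 210°): r_1=2.8868, r_2=1.5529, r_3=0.5176, r_4=0.5774 — all match ✓
Only this pose fits every beam.

(x, y, θ) = (2.5, 4.5, 210°)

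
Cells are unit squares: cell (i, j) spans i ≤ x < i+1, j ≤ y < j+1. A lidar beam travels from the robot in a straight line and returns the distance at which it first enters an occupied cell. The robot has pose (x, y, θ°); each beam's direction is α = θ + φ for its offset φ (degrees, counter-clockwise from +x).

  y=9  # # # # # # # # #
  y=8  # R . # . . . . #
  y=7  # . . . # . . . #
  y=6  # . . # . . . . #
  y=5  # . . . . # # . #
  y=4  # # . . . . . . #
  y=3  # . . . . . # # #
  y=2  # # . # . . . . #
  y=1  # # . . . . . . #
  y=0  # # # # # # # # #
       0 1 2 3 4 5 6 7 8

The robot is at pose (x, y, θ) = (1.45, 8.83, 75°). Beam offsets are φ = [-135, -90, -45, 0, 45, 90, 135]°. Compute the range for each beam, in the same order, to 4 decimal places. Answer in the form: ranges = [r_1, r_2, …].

beam 1: φ=-135°, α=300°
  dir = (cos 300°, sin 300°) = (0.5000, -0.8660); from cell (1,8)
  next x-line at t=1.1000, next y-line at t=0.9584; Δt_x=2.0000, Δt_y=1.1547
    y: enter (1,7) at t=0.9584
    x: enter (2,7) at t=1.1000
    y: enter (2,6) at t=2.1131
    x: enter (3,6) at t=3.1000 ← occupied
  → r_1 = 3.1000
beam 2: φ=-90°, α=345°
  dir = (cos 345°, sin 345°) = (0.9659, -0.2588); from cell (1,8)
  next x-line at t=0.5694, next y-line at t=3.2069; Δt_x=1.0353, Δt_y=3.8637
    x: enter (2,8) at t=0.5694
    x: enter (3,8) at t=1.6047 ← occupied
  → r_2 = 1.6047
beam 3: φ=-45°, α=30°
  dir = (cos 30°, sin 30°) = (0.8660, 0.5000); from cell (1,8)
  next x-line at t=0.6351, next y-line at t=0.3400; Δt_x=1.1547, Δt_y=2.0000
    y: enter (1,9) at t=0.3400 ← occupied
  → r_3 = 0.3400
beam 4: φ=0°, α=75°
  dir = (cos 75°, sin 75°) = (0.2588, 0.9659); from cell (1,8)
  next x-line at t=2.1250, next y-line at t=0.1760; Δt_x=3.8637, Δt_y=1.0353
    y: enter (1,9) at t=0.1760 ← occupied
  → r_4 = 0.1760
beam 5: φ=45°, α=120°
  dir = (cos 120°, sin 120°) = (-0.5000, 0.8660); from cell (1,8)
  next x-line at t=0.9000, next y-line at t=0.1963; Δt_x=2.0000, Δt_y=1.1547
    y: enter (1,9) at t=0.1963 ← occupied
  → r_5 = 0.1963
beam 6: φ=90°, α=165°
  dir = (cos 165°, sin 165°) = (-0.9659, 0.2588); from cell (1,8)
  next x-line at t=0.4659, next y-line at t=0.6568; Δt_x=1.0353, Δt_y=3.8637
    x: enter (0,8) at t=0.4659 ← occupied
  → r_6 = 0.4659
beam 7: φ=135°, α=210°
  dir = (cos 210°, sin 210°) = (-0.8660, -0.5000); from cell (1,8)
  next x-line at t=0.5196, next y-line at t=1.6600; Δt_x=1.1547, Δt_y=2.0000
    x: enter (0,8) at t=0.5196 ← occupied
  → r_7 = 0.5196

ranges = [3.1000, 1.6047, 0.3400, 0.1760, 0.1963, 0.4659, 0.5196]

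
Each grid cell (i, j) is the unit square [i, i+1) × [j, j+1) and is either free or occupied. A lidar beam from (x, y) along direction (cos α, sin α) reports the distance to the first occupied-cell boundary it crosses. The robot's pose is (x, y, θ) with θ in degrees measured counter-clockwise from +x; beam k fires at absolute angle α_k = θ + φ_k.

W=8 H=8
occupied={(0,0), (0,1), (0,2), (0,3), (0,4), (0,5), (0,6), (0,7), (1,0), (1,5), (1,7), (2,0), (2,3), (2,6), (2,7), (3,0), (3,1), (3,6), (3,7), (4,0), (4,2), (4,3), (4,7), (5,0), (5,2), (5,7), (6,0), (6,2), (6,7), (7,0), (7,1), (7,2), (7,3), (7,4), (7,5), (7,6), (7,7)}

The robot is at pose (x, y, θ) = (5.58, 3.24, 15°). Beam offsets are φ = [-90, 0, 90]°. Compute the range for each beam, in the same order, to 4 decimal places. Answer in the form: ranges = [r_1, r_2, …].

beam 1: φ=-90°, α=285°
  dir = (cos 285°, sin 285°) = (0.2588, -0.9659); from cell (5,3)
  next x-line at t=1.6228, next y-line at t=0.2485; Δt_x=3.8637, Δt_y=1.0353
    y: enter (5,2) at t=0.2485 ← occupied
  → r_1 = 0.2485
beam 2: φ=0°, α=15°
  dir = (cos 15°, sin 15°) = (0.9659, 0.2588); from cell (5,3)
  next x-line at t=0.4348, next y-line at t=2.9364; Δt_x=1.0353, Δt_y=3.8637
    x: enter (6,3) at t=0.4348
    x: enter (7,3) at t=1.4701 ← occupied
  → r_2 = 1.4701
beam 3: φ=90°, α=105°
  dir = (cos 105°, sin 105°) = (-0.2588, 0.9659); from cell (5,3)
  next x-line at t=2.2409, next y-line at t=0.7868; Δt_x=3.8637, Δt_y=1.0353
    y: enter (5,4) at t=0.7868
    y: enter (5,5) at t=1.8221
    x: enter (4,5) at t=2.2409
    y: enter (4,6) at t=2.8574
    y: enter (4,7) at t=3.8926 ← occupied
  → r_3 = 3.8926

ranges = [0.2485, 1.4701, 3.8926]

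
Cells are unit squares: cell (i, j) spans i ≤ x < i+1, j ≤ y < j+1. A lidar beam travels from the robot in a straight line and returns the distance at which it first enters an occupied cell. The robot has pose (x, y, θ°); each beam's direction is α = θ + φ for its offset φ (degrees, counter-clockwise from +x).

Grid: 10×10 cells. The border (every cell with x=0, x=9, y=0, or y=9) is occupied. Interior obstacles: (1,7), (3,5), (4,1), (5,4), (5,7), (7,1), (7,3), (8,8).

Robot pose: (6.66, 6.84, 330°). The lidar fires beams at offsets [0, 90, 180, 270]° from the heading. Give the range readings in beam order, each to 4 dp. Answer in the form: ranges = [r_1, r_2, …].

ranges = [2.7020, 2.4942, 0.7621, 2.1246]

beam 1: φ=0°, α=330°
  d=(0.8660,-0.5000)  start (6,6)  tX=0.3926 tY=1.6800  stride 1/|dx|=1.1547 1/|dy|=2.0000
    cross x-line → (7,6), t=0.3926
    cross x-line → (8,6), t=1.5473
    cross y-line → (8,5), t=1.6800
    cross x-line → (9,5), t=2.7020 (wall)
  → r_1 = 2.7020
beam 2: φ=90°, α=60°
  d=(0.5000,0.8660)  start (6,6)  tX=0.6800 tY=0.1848  stride 1/|dx|=2.0000 1/|dy|=1.1547
    cross y-line → (6,7), t=0.1848
    cross x-line → (7,7), t=0.6800
    cross y-line → (7,8), t=1.3395
    cross y-line → (7,9), t=2.4942 (wall)
  → r_2 = 2.4942
beam 3: φ=180°, α=150°
  d=(-0.8660,0.5000)  start (6,6)  tX=0.7621 tY=0.3200  stride 1/|dx|=1.1547 1/|dy|=2.0000
    cross y-line → (6,7), t=0.3200
    cross x-line → (5,7), t=0.7621 (wall)
  → r_3 = 0.7621
beam 4: φ=270°, α=240°
  d=(-0.5000,-0.8660)  start (6,6)  tX=1.3200 tY=0.9699  stride 1/|dx|=2.0000 1/|dy|=1.1547
    cross y-line → (6,5), t=0.9699
    cross x-line → (5,5), t=1.3200
    cross y-line → (5,4), t=2.1246 (wall)
  → r_4 = 2.1246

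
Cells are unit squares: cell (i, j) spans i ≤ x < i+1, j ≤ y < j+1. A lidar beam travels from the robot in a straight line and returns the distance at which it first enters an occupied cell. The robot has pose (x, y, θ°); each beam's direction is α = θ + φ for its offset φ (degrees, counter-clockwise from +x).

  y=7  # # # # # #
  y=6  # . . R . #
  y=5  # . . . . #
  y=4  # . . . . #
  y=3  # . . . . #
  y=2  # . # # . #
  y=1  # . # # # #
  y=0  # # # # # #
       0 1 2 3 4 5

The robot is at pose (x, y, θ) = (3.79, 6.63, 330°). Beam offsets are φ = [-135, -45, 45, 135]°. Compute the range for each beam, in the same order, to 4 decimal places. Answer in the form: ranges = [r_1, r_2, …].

beam 1: φ=-135°, α=195°
  direction (-0.9659, -0.2588); cell (3,6); t to first gridline: x 0.8179, y 2.4341 (then +1.0353 / +3.8637)
    (2,6) via x @ 0.8179
    (1,6) via x @ 1.8531
    (1,5) via y @ 2.4341
    (0,5) via x @ 2.8884  # hit
  → r_1 = 2.8884
beam 2: φ=-45°, α=285°
  direction (0.2588, -0.9659); cell (3,6); t to first gridline: x 0.8114, y 0.6522 (then +3.8637 / +1.0353)
    (3,5) via y @ 0.6522
    (4,5) via x @ 0.8114
    (4,4) via y @ 1.6875
    (4,3) via y @ 2.7228
    (4,2) via y @ 3.7581
    (5,2) via x @ 4.6751  # hit
  → r_2 = 4.6751
beam 3: φ=45°, α=15°
  direction (0.9659, 0.2588); cell (3,6); t to first gridline: x 0.2174, y 1.4296 (then +1.0353 / +3.8637)
    (4,6) via x @ 0.2174
    (5,6) via x @ 1.2527  # hit
  → r_3 = 1.2527
beam 4: φ=135°, α=105°
  direction (-0.2588, 0.9659); cell (3,6); t to first gridline: x 3.0523, y 0.3831 (then +3.8637 / +1.0353)
    (3,7) via y @ 0.3831  # hit
  → r_4 = 0.3831

ranges = [2.8884, 4.6751, 1.2527, 0.3831]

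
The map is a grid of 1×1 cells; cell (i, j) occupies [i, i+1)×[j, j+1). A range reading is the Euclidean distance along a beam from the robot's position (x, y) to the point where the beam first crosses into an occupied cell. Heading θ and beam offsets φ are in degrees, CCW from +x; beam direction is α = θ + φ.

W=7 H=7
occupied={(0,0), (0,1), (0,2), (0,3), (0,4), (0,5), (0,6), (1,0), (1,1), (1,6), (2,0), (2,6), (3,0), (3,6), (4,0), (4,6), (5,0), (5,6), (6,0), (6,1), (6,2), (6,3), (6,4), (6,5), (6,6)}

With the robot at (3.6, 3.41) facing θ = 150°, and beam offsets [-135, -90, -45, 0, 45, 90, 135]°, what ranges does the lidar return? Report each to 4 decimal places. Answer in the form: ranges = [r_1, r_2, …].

beam 1: φ=-135°, α=15°
  d=(0.9659,0.2588)  start (3,3)  tX=0.4141 tY=2.2796  stride 1/|dx|=1.0353 1/|dy|=3.8637
    cross x-line → (4,3), t=0.4141
    cross x-line → (5,3), t=1.4494
    cross y-line → (5,4), t=2.2796
    cross x-line → (6,4), t=2.4847 (wall)
  → r_1 = 2.4847
beam 2: φ=-90°, α=60°
  d=(0.5000,0.8660)  start (3,3)  tX=0.8000 tY=0.6813  stride 1/|dx|=2.0000 1/|dy|=1.1547
    cross y-line → (3,4), t=0.6813
    cross x-line → (4,4), t=0.8000
    cross y-line → (4,5), t=1.8360
    cross x-line → (5,5), t=2.8000
    cross y-line → (5,6), t=2.9907 (wall)
  → r_2 = 2.9907
beam 3: φ=-45°, α=105°
  d=(-0.2588,0.9659)  start (3,3)  tX=2.3182 tY=0.6108  stride 1/|dx|=3.8637 1/|dy|=1.0353
    cross y-line → (3,4), t=0.6108
    cross y-line → (3,5), t=1.6461
    cross x-line → (2,5), t=2.3182
    cross y-line → (2,6), t=2.6814 (wall)
  → r_3 = 2.6814
beam 4: φ=0°, α=150°
  d=(-0.8660,0.5000)  start (3,3)  tX=0.6928 tY=1.1800  stride 1/|dx|=1.1547 1/|dy|=2.0000
    cross x-line → (2,3), t=0.6928
    cross y-line → (2,4), t=1.1800
    cross x-line → (1,4), t=1.8475
    cross x-line → (0,4), t=3.0022 (wall)
  → r_4 = 3.0022
beam 5: φ=45°, α=195°
  d=(-0.9659,-0.2588)  start (3,3)  tX=0.6212 tY=1.5841  stride 1/|dx|=1.0353 1/|dy|=3.8637
    cross x-line → (2,3), t=0.6212
    cross y-line → (2,2), t=1.5841
    cross x-line → (1,2), t=1.6564
    cross x-line → (0,2), t=2.6917 (wall)
  → r_5 = 2.6917
beam 6: φ=90°, α=240°
  d=(-0.5000,-0.8660)  start (3,3)  tX=1.2000 tY=0.4734  stride 1/|dx|=2.0000 1/|dy|=1.1547
    cross y-line → (3,2), t=0.4734
    cross x-line → (2,2), t=1.2000
    cross y-line → (2,1), t=1.6281
    cross y-line → (2,0), t=2.7828 (wall)
  → r_6 = 2.7828
beam 7: φ=135°, α=285°
  d=(0.2588,-0.9659)  start (3,3)  tX=1.5455 tY=0.4245  stride 1/|dx|=3.8637 1/|dy|=1.0353
    cross y-line → (3,2), t=0.4245
    cross y-line → (3,1), t=1.4597
    cross x-line → (4,1), t=1.5455
    cross y-line → (4,0), t=2.4950 (wall)
  → r_7 = 2.4950

ranges = [2.4847, 2.9907, 2.6814, 3.0022, 2.6917, 2.7828, 2.4950]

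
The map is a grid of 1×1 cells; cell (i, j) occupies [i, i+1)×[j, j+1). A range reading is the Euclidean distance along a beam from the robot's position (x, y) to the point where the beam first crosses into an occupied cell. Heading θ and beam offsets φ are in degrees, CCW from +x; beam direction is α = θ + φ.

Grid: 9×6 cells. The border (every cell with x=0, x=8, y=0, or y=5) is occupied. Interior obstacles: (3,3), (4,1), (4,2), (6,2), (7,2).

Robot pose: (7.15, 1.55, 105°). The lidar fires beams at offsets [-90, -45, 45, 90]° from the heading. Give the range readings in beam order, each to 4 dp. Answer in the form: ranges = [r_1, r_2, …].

beam 1: φ=-90°, α=15°
  cosα=0.9659 sinα=0.2588 | (7,1) | tMaxX 0.8800 tMaxY 1.7387 | tΔX 1.0353 tΔY 3.8637
    t=0.8800 [x] (8,1) — stop
  → r_1 = 0.8800
beam 2: φ=-45°, α=60°
  cosα=0.5000 sinα=0.8660 | (7,1) | tMaxX 1.7000 tMaxY 0.5196 | tΔX 2.0000 tΔY 1.1547
    t=0.5196 [y] (7,2) — stop
  → r_2 = 0.5196
beam 3: φ=45°, α=150°
  cosα=-0.8660 sinα=0.5000 | (7,1) | tMaxX 0.1732 tMaxY 0.9000 | tΔX 1.1547 tΔY 2.0000
    t=0.1732 [x] (6,1)
    t=0.9000 [y] (6,2) — stop
  → r_3 = 0.9000
beam 4: φ=90°, α=195°
  cosα=-0.9659 sinα=-0.2588 | (7,1) | tMaxX 0.1553 tMaxY 2.1250 | tΔX 1.0353 tΔY 3.8637
    t=0.1553 [x] (6,1)
    t=1.1906 [x] (5,1)
    t=2.1250 [y] (5,0) — stop
  → r_4 = 2.1250

ranges = [0.8800, 0.5196, 0.9000, 2.1250]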